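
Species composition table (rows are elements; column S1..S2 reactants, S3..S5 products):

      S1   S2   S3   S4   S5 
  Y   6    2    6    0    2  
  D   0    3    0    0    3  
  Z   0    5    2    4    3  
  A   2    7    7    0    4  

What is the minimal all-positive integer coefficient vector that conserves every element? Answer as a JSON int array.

Y: 3·6+5·2 = 28 | 3·6+1·0+5·2 = 28
D: 3·0+5·3 = 15 | 3·0+1·0+5·3 = 15
Z: 3·0+5·5 = 25 | 3·2+1·4+5·3 = 25
A: 3·2+5·7 = 41 | 3·7+1·0+5·4 = 41
gcd(3,5,3,1,5) = 1

Coefficients: [3, 5, 3, 1, 5]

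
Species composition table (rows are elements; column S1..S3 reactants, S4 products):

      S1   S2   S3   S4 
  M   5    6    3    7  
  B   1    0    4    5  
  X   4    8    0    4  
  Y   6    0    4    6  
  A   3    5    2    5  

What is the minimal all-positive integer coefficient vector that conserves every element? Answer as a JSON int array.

M: 1·5+2·6+6·3 = 35 | 5·7 = 35
B: 1·1+2·0+6·4 = 25 | 5·5 = 25
X: 1·4+2·8+6·0 = 20 | 5·4 = 20
Y: 1·6+2·0+6·4 = 30 | 5·6 = 30
A: 1·3+2·5+6·2 = 25 | 5·5 = 25
gcd(1,2,6,5) = 1

Coefficients: [1, 2, 6, 5]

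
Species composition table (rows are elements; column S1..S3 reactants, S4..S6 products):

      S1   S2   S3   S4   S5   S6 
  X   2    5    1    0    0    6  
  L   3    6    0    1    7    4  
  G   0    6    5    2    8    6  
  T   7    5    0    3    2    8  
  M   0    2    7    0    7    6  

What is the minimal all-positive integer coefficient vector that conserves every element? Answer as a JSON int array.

Coefficients: [5, 4, 6, 1, 2, 6]

X: 5·2+4·5+6·1 = 36 | 1·0+2·0+6·6 = 36
L: 5·3+4·6+6·0 = 39 | 1·1+2·7+6·4 = 39
G: 5·0+4·6+6·5 = 54 | 1·2+2·8+6·6 = 54
T: 5·7+4·5+6·0 = 55 | 1·3+2·2+6·8 = 55
M: 5·0+4·2+6·7 = 50 | 1·0+2·7+6·6 = 50
gcd(5,4,6,1,2,6) = 1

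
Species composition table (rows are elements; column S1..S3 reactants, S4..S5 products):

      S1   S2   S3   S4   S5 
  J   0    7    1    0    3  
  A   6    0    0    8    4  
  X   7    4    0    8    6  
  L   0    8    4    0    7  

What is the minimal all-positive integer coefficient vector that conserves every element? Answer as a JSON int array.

Coefficients: [4, 1, 5, 1, 4]

J: 4·0+1·7+5·1 = 12 | 1·0+4·3 = 12
A: 4·6+1·0+5·0 = 24 | 1·8+4·4 = 24
X: 4·7+1·4+5·0 = 32 | 1·8+4·6 = 32
L: 4·0+1·8+5·4 = 28 | 1·0+4·7 = 28
gcd(4,1,5,1,4) = 1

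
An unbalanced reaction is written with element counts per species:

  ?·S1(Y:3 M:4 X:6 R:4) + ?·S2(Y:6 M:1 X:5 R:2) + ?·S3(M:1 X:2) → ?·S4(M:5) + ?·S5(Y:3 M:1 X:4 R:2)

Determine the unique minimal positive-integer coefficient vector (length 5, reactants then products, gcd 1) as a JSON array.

Y: 2·3+2·6+1·0 = 18 | 1·0+6·3 = 18
M: 2·4+2·1+1·1 = 11 | 1·5+6·1 = 11
X: 2·6+2·5+1·2 = 24 | 1·0+6·4 = 24
R: 2·4+2·2+1·0 = 12 | 1·0+6·2 = 12
gcd(2,2,1,1,6) = 1

Coefficients: [2, 2, 1, 1, 6]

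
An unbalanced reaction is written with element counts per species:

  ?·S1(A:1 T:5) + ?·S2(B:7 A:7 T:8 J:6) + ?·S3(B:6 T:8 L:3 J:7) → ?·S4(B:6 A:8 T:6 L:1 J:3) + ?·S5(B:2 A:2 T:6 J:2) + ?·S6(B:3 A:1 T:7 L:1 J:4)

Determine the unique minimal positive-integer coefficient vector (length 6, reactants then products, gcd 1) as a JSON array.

B: 4·0+2·7+1·6 = 20 | 1·6+4·2+2·3 = 20
A: 4·1+2·7+1·0 = 18 | 1·8+4·2+2·1 = 18
T: 4·5+2·8+1·8 = 44 | 1·6+4·6+2·7 = 44
L: 4·0+2·0+1·3 = 3 | 1·1+4·0+2·1 = 3
J: 4·0+2·6+1·7 = 19 | 1·3+4·2+2·4 = 19
gcd(4,2,1,1,4,2) = 1

Coefficients: [4, 2, 1, 1, 4, 2]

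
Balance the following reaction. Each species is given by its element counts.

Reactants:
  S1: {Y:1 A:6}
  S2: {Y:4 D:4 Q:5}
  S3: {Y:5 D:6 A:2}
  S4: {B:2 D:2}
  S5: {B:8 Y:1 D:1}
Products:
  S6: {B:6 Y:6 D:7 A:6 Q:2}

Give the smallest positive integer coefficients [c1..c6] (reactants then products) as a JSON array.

B: 4·0+2·0+3·0+3·2+3·8 = 30 | 5·6 = 30
Y: 4·1+2·4+3·5+3·0+3·1 = 30 | 5·6 = 30
D: 4·0+2·4+3·6+3·2+3·1 = 35 | 5·7 = 35
A: 4·6+2·0+3·2+3·0+3·0 = 30 | 5·6 = 30
Q: 4·0+2·5+3·0+3·0+3·0 = 10 | 5·2 = 10
gcd(4,2,3,3,3,5) = 1

Coefficients: [4, 2, 3, 3, 3, 5]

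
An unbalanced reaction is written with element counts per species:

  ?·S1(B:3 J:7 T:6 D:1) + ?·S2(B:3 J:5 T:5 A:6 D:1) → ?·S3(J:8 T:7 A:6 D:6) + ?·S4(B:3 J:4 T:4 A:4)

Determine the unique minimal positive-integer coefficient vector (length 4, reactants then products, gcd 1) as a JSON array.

Coefficients: [1, 5, 1, 6]

B: 1·3+5·3 = 18 | 1·0+6·3 = 18
J: 1·7+5·5 = 32 | 1·8+6·4 = 32
T: 1·6+5·5 = 31 | 1·7+6·4 = 31
A: 1·0+5·6 = 30 | 1·6+6·4 = 30
D: 1·1+5·1 = 6 | 1·6+6·0 = 6
gcd(1,5,1,6) = 1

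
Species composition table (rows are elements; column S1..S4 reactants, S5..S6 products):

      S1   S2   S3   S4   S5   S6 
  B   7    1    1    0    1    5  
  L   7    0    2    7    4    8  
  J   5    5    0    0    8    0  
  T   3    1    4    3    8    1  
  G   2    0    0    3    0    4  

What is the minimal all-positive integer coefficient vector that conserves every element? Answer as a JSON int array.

B: 2·7+6·1+5·1+4·0 = 25 | 5·1+4·5 = 25
L: 2·7+6·0+5·2+4·7 = 52 | 5·4+4·8 = 52
J: 2·5+6·5+5·0+4·0 = 40 | 5·8+4·0 = 40
T: 2·3+6·1+5·4+4·3 = 44 | 5·8+4·1 = 44
G: 2·2+6·0+5·0+4·3 = 16 | 5·0+4·4 = 16
gcd(2,6,5,4,5,4) = 1

Coefficients: [2, 6, 5, 4, 5, 4]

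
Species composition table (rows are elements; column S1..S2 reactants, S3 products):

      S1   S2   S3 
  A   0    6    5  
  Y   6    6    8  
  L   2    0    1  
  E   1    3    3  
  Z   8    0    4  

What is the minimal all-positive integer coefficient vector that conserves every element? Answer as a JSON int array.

A: 3·0+5·6 = 30 | 6·5 = 30
Y: 3·6+5·6 = 48 | 6·8 = 48
L: 3·2+5·0 = 6 | 6·1 = 6
E: 3·1+5·3 = 18 | 6·3 = 18
Z: 3·8+5·0 = 24 | 6·4 = 24
gcd(3,5,6) = 1

Coefficients: [3, 5, 6]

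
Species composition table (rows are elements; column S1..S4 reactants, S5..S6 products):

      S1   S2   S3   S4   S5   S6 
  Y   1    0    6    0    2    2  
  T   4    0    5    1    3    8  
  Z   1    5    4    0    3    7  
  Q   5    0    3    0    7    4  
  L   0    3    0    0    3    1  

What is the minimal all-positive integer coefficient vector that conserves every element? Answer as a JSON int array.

Coefficients: [6, 4, 1, 4, 3, 3]

Y: 6·1+4·0+1·6+4·0 = 12 | 3·2+3·2 = 12
T: 6·4+4·0+1·5+4·1 = 33 | 3·3+3·8 = 33
Z: 6·1+4·5+1·4+4·0 = 30 | 3·3+3·7 = 30
Q: 6·5+4·0+1·3+4·0 = 33 | 3·7+3·4 = 33
L: 6·0+4·3+1·0+4·0 = 12 | 3·3+3·1 = 12
gcd(6,4,1,4,3,3) = 1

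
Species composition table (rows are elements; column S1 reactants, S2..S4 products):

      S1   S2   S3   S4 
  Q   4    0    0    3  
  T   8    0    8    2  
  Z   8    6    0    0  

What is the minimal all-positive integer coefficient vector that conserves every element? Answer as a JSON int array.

Q: 3·4 = 12 | 4·0+2·0+4·3 = 12
T: 3·8 = 24 | 4·0+2·8+4·2 = 24
Z: 3·8 = 24 | 4·6+2·0+4·0 = 24
gcd(3,4,2,4) = 1

Coefficients: [3, 4, 2, 4]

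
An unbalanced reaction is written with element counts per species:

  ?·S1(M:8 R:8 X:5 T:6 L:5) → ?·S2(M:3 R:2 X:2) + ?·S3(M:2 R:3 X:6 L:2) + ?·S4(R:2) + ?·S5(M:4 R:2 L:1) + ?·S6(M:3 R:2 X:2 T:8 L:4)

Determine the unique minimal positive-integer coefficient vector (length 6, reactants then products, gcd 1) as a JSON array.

Coefficients: [4, 1, 2, 5, 4, 3]

M: 4·8 = 32 | 1·3+2·2+5·0+4·4+3·3 = 32
R: 4·8 = 32 | 1·2+2·3+5·2+4·2+3·2 = 32
X: 4·5 = 20 | 1·2+2·6+5·0+4·0+3·2 = 20
T: 4·6 = 24 | 1·0+2·0+5·0+4·0+3·8 = 24
L: 4·5 = 20 | 1·0+2·2+5·0+4·1+3·4 = 20
gcd(4,1,2,5,4,3) = 1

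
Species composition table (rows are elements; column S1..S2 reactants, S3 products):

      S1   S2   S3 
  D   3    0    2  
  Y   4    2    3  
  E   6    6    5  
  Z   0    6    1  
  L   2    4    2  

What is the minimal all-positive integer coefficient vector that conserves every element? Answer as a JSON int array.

Coefficients: [4, 1, 6]

D: 4·3+1·0 = 12 | 6·2 = 12
Y: 4·4+1·2 = 18 | 6·3 = 18
E: 4·6+1·6 = 30 | 6·5 = 30
Z: 4·0+1·6 = 6 | 6·1 = 6
L: 4·2+1·4 = 12 | 6·2 = 12
gcd(4,1,6) = 1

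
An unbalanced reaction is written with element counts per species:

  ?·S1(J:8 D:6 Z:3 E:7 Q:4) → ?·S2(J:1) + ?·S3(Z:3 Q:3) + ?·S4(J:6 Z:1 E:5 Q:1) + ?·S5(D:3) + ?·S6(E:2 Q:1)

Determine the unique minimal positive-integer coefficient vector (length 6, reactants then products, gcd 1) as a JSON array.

Coefficients: [3, 6, 2, 3, 6, 3]

J: 3·8 = 24 | 6·1+2·0+3·6+6·0+3·0 = 24
D: 3·6 = 18 | 6·0+2·0+3·0+6·3+3·0 = 18
Z: 3·3 = 9 | 6·0+2·3+3·1+6·0+3·0 = 9
E: 3·7 = 21 | 6·0+2·0+3·5+6·0+3·2 = 21
Q: 3·4 = 12 | 6·0+2·3+3·1+6·0+3·1 = 12
gcd(3,6,2,3,6,3) = 1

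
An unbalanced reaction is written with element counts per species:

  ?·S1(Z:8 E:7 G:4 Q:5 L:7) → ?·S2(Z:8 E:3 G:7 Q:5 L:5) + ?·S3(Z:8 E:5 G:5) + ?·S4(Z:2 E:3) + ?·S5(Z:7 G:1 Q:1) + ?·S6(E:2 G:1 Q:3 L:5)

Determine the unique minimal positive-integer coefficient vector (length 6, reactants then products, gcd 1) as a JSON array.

Coefficients: [5, 1, 1, 5, 2, 6]

Z: 5·8 = 40 | 1·8+1·8+5·2+2·7+6·0 = 40
E: 5·7 = 35 | 1·3+1·5+5·3+2·0+6·2 = 35
G: 5·4 = 20 | 1·7+1·5+5·0+2·1+6·1 = 20
Q: 5·5 = 25 | 1·5+1·0+5·0+2·1+6·3 = 25
L: 5·7 = 35 | 1·5+1·0+5·0+2·0+6·5 = 35
gcd(5,1,1,5,2,6) = 1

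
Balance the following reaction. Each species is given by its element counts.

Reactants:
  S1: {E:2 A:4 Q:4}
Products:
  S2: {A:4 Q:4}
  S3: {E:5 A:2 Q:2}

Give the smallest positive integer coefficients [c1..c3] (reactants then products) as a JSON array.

Coefficients: [5, 4, 2]

E: 5·2 = 10 | 4·0+2·5 = 10
A: 5·4 = 20 | 4·4+2·2 = 20
Q: 5·4 = 20 | 4·4+2·2 = 20
gcd(5,4,2) = 1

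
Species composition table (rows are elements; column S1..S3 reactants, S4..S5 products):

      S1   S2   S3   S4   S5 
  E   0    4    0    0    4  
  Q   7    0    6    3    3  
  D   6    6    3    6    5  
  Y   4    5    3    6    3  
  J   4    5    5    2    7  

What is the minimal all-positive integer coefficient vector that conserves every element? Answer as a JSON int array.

E: 3·0+6·4+2·0 = 24 | 5·0+6·4 = 24
Q: 3·7+6·0+2·6 = 33 | 5·3+6·3 = 33
D: 3·6+6·6+2·3 = 60 | 5·6+6·5 = 60
Y: 3·4+6·5+2·3 = 48 | 5·6+6·3 = 48
J: 3·4+6·5+2·5 = 52 | 5·2+6·7 = 52
gcd(3,6,2,5,6) = 1

Coefficients: [3, 6, 2, 5, 6]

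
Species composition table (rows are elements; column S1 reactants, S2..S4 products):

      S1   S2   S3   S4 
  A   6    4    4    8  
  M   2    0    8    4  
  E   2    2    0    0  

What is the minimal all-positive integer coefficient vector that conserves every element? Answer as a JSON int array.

Coefficients: [6, 6, 1, 1]

A: 6·6 = 36 | 6·4+1·4+1·8 = 36
M: 6·2 = 12 | 6·0+1·8+1·4 = 12
E: 6·2 = 12 | 6·2+1·0+1·0 = 12
gcd(6,6,1,1) = 1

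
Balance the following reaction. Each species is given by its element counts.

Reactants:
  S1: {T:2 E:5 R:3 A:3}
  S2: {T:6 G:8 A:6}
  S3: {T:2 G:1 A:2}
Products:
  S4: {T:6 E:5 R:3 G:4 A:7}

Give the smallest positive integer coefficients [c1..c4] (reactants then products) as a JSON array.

Coefficients: [5, 2, 4, 5]

T: 5·2+2·6+4·2 = 30 | 5·6 = 30
E: 5·5+2·0+4·0 = 25 | 5·5 = 25
R: 5·3+2·0+4·0 = 15 | 5·3 = 15
G: 5·0+2·8+4·1 = 20 | 5·4 = 20
A: 5·3+2·6+4·2 = 35 | 5·7 = 35
gcd(5,2,4,5) = 1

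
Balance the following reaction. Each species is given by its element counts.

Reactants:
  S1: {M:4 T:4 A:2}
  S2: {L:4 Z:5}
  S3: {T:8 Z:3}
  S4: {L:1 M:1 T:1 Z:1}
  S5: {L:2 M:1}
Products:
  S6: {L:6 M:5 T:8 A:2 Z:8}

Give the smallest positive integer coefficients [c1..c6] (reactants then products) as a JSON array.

Coefficients: [5, 6, 2, 4, 1, 5]

L: 5·0+6·4+2·0+4·1+1·2 = 30 | 5·6 = 30
M: 5·4+6·0+2·0+4·1+1·1 = 25 | 5·5 = 25
T: 5·4+6·0+2·8+4·1+1·0 = 40 | 5·8 = 40
A: 5·2+6·0+2·0+4·0+1·0 = 10 | 5·2 = 10
Z: 5·0+6·5+2·3+4·1+1·0 = 40 | 5·8 = 40
gcd(5,6,2,4,1,5) = 1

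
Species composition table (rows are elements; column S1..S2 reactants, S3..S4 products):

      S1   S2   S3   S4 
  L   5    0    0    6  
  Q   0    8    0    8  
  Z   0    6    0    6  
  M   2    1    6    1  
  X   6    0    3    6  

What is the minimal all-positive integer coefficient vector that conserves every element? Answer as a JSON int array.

L: 6·5+5·0 = 30 | 2·0+5·6 = 30
Q: 6·0+5·8 = 40 | 2·0+5·8 = 40
Z: 6·0+5·6 = 30 | 2·0+5·6 = 30
M: 6·2+5·1 = 17 | 2·6+5·1 = 17
X: 6·6+5·0 = 36 | 2·3+5·6 = 36
gcd(6,5,2,5) = 1

Coefficients: [6, 5, 2, 5]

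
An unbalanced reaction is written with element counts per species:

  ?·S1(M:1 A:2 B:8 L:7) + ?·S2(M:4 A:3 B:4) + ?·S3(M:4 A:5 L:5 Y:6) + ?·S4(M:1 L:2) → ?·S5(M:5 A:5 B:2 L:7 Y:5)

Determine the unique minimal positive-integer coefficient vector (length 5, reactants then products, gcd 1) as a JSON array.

Coefficients: [1, 1, 5, 5, 6]

M: 1·1+1·4+5·4+5·1 = 30 | 6·5 = 30
A: 1·2+1·3+5·5+5·0 = 30 | 6·5 = 30
B: 1·8+1·4+5·0+5·0 = 12 | 6·2 = 12
L: 1·7+1·0+5·5+5·2 = 42 | 6·7 = 42
Y: 1·0+1·0+5·6+5·0 = 30 | 6·5 = 30
gcd(1,1,5,5,6) = 1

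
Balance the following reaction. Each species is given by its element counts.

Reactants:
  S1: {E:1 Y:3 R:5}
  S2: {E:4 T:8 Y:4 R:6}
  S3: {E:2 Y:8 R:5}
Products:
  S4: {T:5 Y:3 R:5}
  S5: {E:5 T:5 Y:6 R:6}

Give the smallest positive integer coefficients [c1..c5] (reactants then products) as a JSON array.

Coefficients: [1, 5, 2, 3, 5]

E: 1·1+5·4+2·2 = 25 | 3·0+5·5 = 25
T: 1·0+5·8+2·0 = 40 | 3·5+5·5 = 40
Y: 1·3+5·4+2·8 = 39 | 3·3+5·6 = 39
R: 1·5+5·6+2·5 = 45 | 3·5+5·6 = 45
gcd(1,5,2,3,5) = 1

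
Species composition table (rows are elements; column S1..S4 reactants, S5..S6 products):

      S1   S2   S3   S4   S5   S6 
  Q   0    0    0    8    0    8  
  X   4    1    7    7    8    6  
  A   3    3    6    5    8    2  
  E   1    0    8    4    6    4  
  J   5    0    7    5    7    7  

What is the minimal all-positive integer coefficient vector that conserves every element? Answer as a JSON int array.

Q: 4·0+1·0+4·0+3·8 = 24 | 6·0+3·8 = 24
X: 4·4+1·1+4·7+3·7 = 66 | 6·8+3·6 = 66
A: 4·3+1·3+4·6+3·5 = 54 | 6·8+3·2 = 54
E: 4·1+1·0+4·8+3·4 = 48 | 6·6+3·4 = 48
J: 4·5+1·0+4·7+3·5 = 63 | 6·7+3·7 = 63
gcd(4,1,4,3,6,3) = 1

Coefficients: [4, 1, 4, 3, 6, 3]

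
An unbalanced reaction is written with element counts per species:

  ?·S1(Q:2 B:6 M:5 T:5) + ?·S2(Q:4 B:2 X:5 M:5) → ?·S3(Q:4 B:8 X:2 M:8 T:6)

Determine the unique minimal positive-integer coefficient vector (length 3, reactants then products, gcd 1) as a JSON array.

Q: 6·2+2·4 = 20 | 5·4 = 20
B: 6·6+2·2 = 40 | 5·8 = 40
X: 6·0+2·5 = 10 | 5·2 = 10
M: 6·5+2·5 = 40 | 5·8 = 40
T: 6·5+2·0 = 30 | 5·6 = 30
gcd(6,2,5) = 1

Coefficients: [6, 2, 5]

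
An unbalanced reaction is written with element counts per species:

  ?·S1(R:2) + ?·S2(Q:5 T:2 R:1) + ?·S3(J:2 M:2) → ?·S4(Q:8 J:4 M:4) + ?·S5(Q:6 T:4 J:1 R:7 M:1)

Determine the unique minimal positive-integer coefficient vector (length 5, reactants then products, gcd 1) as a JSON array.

Coefficients: [5, 4, 3, 1, 2]

Q: 5·0+4·5+3·0 = 20 | 1·8+2·6 = 20
T: 5·0+4·2+3·0 = 8 | 1·0+2·4 = 8
J: 5·0+4·0+3·2 = 6 | 1·4+2·1 = 6
R: 5·2+4·1+3·0 = 14 | 1·0+2·7 = 14
M: 5·0+4·0+3·2 = 6 | 1·4+2·1 = 6
gcd(5,4,3,1,2) = 1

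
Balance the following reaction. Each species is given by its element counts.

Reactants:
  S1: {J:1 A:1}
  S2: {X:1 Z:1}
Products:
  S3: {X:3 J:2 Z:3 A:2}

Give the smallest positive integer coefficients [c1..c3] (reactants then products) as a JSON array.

Coefficients: [2, 3, 1]

X: 2·0+3·1 = 3 | 1·3 = 3
J: 2·1+3·0 = 2 | 1·2 = 2
Z: 2·0+3·1 = 3 | 1·3 = 3
A: 2·1+3·0 = 2 | 1·2 = 2
gcd(2,3,1) = 1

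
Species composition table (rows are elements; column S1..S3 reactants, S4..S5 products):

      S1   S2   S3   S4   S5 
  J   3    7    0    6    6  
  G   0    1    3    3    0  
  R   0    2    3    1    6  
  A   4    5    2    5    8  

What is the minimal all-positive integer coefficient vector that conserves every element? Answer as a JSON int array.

Coefficients: [4, 6, 4, 6, 3]

J: 4·3+6·7+4·0 = 54 | 6·6+3·6 = 54
G: 4·0+6·1+4·3 = 18 | 6·3+3·0 = 18
R: 4·0+6·2+4·3 = 24 | 6·1+3·6 = 24
A: 4·4+6·5+4·2 = 54 | 6·5+3·8 = 54
gcd(4,6,4,6,3) = 1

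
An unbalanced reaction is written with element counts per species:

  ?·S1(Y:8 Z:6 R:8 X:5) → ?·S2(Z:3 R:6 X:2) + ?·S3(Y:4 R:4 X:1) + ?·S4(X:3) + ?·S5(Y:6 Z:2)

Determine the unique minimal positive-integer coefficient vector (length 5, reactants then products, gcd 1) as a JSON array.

Y: 5·8 = 40 | 6·0+1·4+4·0+6·6 = 40
Z: 5·6 = 30 | 6·3+1·0+4·0+6·2 = 30
R: 5·8 = 40 | 6·6+1·4+4·0+6·0 = 40
X: 5·5 = 25 | 6·2+1·1+4·3+6·0 = 25
gcd(5,6,1,4,6) = 1

Coefficients: [5, 6, 1, 4, 6]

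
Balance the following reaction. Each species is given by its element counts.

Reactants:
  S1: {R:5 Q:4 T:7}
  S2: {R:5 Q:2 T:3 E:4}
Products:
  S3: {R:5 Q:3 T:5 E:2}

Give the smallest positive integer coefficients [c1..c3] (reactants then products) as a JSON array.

Coefficients: [1, 1, 2]

R: 1·5+1·5 = 10 | 2·5 = 10
Q: 1·4+1·2 = 6 | 2·3 = 6
T: 1·7+1·3 = 10 | 2·5 = 10
E: 1·0+1·4 = 4 | 2·2 = 4
gcd(1,1,2) = 1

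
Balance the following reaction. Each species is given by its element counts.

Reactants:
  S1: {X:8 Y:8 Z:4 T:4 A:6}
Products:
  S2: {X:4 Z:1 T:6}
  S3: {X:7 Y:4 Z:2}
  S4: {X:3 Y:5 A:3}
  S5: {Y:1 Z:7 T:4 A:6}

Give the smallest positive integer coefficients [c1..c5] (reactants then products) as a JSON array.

Coefficients: [5, 2, 2, 6, 2]

X: 5·8 = 40 | 2·4+2·7+6·3+2·0 = 40
Y: 5·8 = 40 | 2·0+2·4+6·5+2·1 = 40
Z: 5·4 = 20 | 2·1+2·2+6·0+2·7 = 20
T: 5·4 = 20 | 2·6+2·0+6·0+2·4 = 20
A: 5·6 = 30 | 2·0+2·0+6·3+2·6 = 30
gcd(5,2,2,6,2) = 1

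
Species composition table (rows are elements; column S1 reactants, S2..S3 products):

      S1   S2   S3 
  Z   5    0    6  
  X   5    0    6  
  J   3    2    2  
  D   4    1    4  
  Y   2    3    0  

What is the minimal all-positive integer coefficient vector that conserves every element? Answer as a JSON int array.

Z: 6·5 = 30 | 4·0+5·6 = 30
X: 6·5 = 30 | 4·0+5·6 = 30
J: 6·3 = 18 | 4·2+5·2 = 18
D: 6·4 = 24 | 4·1+5·4 = 24
Y: 6·2 = 12 | 4·3+5·0 = 12
gcd(6,4,5) = 1

Coefficients: [6, 4, 5]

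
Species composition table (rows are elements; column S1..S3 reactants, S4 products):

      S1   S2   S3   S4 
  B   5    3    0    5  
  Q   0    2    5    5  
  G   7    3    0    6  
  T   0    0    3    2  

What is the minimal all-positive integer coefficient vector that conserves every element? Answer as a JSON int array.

Coefficients: [3, 5, 4, 6]

B: 3·5+5·3+4·0 = 30 | 6·5 = 30
Q: 3·0+5·2+4·5 = 30 | 6·5 = 30
G: 3·7+5·3+4·0 = 36 | 6·6 = 36
T: 3·0+5·0+4·3 = 12 | 6·2 = 12
gcd(3,5,4,6) = 1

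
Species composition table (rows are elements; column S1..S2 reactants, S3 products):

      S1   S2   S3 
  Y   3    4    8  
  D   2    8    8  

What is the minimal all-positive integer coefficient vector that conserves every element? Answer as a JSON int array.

Y: 4·3+1·4 = 16 | 2·8 = 16
D: 4·2+1·8 = 16 | 2·8 = 16
gcd(4,1,2) = 1

Coefficients: [4, 1, 2]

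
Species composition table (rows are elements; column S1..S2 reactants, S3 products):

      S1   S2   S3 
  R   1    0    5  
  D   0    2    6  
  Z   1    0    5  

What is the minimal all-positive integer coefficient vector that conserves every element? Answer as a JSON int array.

R: 5·1+3·0 = 5 | 1·5 = 5
D: 5·0+3·2 = 6 | 1·6 = 6
Z: 5·1+3·0 = 5 | 1·5 = 5
gcd(5,3,1) = 1

Coefficients: [5, 3, 1]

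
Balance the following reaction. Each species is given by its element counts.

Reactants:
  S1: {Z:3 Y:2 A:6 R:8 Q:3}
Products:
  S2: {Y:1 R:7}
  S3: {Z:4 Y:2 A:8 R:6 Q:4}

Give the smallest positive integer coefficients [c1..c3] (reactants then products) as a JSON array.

Z: 4·3 = 12 | 2·0+3·4 = 12
Y: 4·2 = 8 | 2·1+3·2 = 8
A: 4·6 = 24 | 2·0+3·8 = 24
R: 4·8 = 32 | 2·7+3·6 = 32
Q: 4·3 = 12 | 2·0+3·4 = 12
gcd(4,2,3) = 1

Coefficients: [4, 2, 3]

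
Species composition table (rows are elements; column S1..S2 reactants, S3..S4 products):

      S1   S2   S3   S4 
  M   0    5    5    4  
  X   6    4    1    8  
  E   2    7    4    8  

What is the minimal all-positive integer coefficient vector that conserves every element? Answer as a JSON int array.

Coefficients: [3, 6, 2, 5]

M: 3·0+6·5 = 30 | 2·5+5·4 = 30
X: 3·6+6·4 = 42 | 2·1+5·8 = 42
E: 3·2+6·7 = 48 | 2·4+5·8 = 48
gcd(3,6,2,5) = 1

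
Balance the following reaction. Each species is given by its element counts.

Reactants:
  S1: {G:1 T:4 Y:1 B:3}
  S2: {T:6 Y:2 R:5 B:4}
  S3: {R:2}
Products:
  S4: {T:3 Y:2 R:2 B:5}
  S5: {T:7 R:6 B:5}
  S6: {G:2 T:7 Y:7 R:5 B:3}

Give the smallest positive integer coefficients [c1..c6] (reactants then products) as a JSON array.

G: 4·1+6·0+6·0 = 4 | 1·0+5·0+2·2 = 4
T: 4·4+6·6+6·0 = 52 | 1·3+5·7+2·7 = 52
Y: 4·1+6·2+6·0 = 16 | 1·2+5·0+2·7 = 16
R: 4·0+6·5+6·2 = 42 | 1·2+5·6+2·5 = 42
B: 4·3+6·4+6·0 = 36 | 1·5+5·5+2·3 = 36
gcd(4,6,6,1,5,2) = 1

Coefficients: [4, 6, 6, 1, 5, 2]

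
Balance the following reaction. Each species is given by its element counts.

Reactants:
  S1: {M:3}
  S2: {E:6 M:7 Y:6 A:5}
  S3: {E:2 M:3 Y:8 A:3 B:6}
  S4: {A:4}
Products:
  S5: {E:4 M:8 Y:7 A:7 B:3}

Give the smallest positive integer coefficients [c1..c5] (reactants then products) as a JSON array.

E: 4·0+2·6+2·2+3·0 = 16 | 4·4 = 16
M: 4·3+2·7+2·3+3·0 = 32 | 4·8 = 32
Y: 4·0+2·6+2·8+3·0 = 28 | 4·7 = 28
A: 4·0+2·5+2·3+3·4 = 28 | 4·7 = 28
B: 4·0+2·0+2·6+3·0 = 12 | 4·3 = 12
gcd(4,2,2,3,4) = 1

Coefficients: [4, 2, 2, 3, 4]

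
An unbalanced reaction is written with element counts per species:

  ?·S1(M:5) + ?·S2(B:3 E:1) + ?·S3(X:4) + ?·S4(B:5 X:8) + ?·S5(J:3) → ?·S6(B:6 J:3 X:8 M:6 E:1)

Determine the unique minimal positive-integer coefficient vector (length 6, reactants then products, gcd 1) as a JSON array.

B: 6·0+5·3+4·0+3·5+5·0 = 30 | 5·6 = 30
J: 6·0+5·0+4·0+3·0+5·3 = 15 | 5·3 = 15
X: 6·0+5·0+4·4+3·8+5·0 = 40 | 5·8 = 40
M: 6·5+5·0+4·0+3·0+5·0 = 30 | 5·6 = 30
E: 6·0+5·1+4·0+3·0+5·0 = 5 | 5·1 = 5
gcd(6,5,4,3,5,5) = 1

Coefficients: [6, 5, 4, 3, 5, 5]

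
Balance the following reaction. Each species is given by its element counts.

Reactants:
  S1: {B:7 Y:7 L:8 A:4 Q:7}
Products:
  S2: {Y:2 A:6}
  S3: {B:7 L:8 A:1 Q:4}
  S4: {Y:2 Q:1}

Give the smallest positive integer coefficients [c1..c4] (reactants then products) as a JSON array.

Coefficients: [2, 1, 2, 6]

B: 2·7 = 14 | 1·0+2·7+6·0 = 14
Y: 2·7 = 14 | 1·2+2·0+6·2 = 14
L: 2·8 = 16 | 1·0+2·8+6·0 = 16
A: 2·4 = 8 | 1·6+2·1+6·0 = 8
Q: 2·7 = 14 | 1·0+2·4+6·1 = 14
gcd(2,1,2,6) = 1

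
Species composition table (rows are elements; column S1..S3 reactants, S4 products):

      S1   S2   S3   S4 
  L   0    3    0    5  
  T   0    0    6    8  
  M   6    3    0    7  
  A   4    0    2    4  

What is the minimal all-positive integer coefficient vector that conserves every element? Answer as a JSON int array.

Coefficients: [1, 5, 4, 3]

L: 1·0+5·3+4·0 = 15 | 3·5 = 15
T: 1·0+5·0+4·6 = 24 | 3·8 = 24
M: 1·6+5·3+4·0 = 21 | 3·7 = 21
A: 1·4+5·0+4·2 = 12 | 3·4 = 12
gcd(1,5,4,3) = 1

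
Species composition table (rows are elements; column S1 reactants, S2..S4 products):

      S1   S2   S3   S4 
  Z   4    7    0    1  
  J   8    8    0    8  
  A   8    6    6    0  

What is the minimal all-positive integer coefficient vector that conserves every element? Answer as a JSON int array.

Z: 6·4 = 24 | 3·7+5·0+3·1 = 24
J: 6·8 = 48 | 3·8+5·0+3·8 = 48
A: 6·8 = 48 | 3·6+5·6+3·0 = 48
gcd(6,3,5,3) = 1

Coefficients: [6, 3, 5, 3]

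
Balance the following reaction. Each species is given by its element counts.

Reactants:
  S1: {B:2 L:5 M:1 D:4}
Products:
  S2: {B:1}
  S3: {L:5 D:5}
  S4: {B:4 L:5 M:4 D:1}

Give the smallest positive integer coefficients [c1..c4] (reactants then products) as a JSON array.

Coefficients: [4, 4, 3, 1]

B: 4·2 = 8 | 4·1+3·0+1·4 = 8
L: 4·5 = 20 | 4·0+3·5+1·5 = 20
M: 4·1 = 4 | 4·0+3·0+1·4 = 4
D: 4·4 = 16 | 4·0+3·5+1·1 = 16
gcd(4,4,3,1) = 1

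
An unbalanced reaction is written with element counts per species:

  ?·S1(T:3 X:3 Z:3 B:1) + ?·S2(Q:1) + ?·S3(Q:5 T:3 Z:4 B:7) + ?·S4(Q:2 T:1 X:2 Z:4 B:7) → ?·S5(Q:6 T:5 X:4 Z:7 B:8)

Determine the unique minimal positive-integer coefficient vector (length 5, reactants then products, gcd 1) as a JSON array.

Q: 2·0+5·1+1·5+1·2 = 12 | 2·6 = 12
T: 2·3+5·0+1·3+1·1 = 10 | 2·5 = 10
X: 2·3+5·0+1·0+1·2 = 8 | 2·4 = 8
Z: 2·3+5·0+1·4+1·4 = 14 | 2·7 = 14
B: 2·1+5·0+1·7+1·7 = 16 | 2·8 = 16
gcd(2,5,1,1,2) = 1

Coefficients: [2, 5, 1, 1, 2]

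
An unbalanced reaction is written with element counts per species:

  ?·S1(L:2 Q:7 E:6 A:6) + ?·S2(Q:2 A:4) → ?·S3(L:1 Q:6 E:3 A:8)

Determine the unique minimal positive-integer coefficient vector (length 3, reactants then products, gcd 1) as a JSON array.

Coefficients: [2, 5, 4]

L: 2·2+5·0 = 4 | 4·1 = 4
Q: 2·7+5·2 = 24 | 4·6 = 24
E: 2·6+5·0 = 12 | 4·3 = 12
A: 2·6+5·4 = 32 | 4·8 = 32
gcd(2,5,4) = 1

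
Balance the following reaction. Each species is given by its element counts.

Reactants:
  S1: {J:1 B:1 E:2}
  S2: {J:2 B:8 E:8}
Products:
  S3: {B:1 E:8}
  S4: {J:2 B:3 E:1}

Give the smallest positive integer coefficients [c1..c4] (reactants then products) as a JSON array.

J: 6·1+1·2 = 8 | 2·0+4·2 = 8
B: 6·1+1·8 = 14 | 2·1+4·3 = 14
E: 6·2+1·8 = 20 | 2·8+4·1 = 20
gcd(6,1,2,4) = 1

Coefficients: [6, 1, 2, 4]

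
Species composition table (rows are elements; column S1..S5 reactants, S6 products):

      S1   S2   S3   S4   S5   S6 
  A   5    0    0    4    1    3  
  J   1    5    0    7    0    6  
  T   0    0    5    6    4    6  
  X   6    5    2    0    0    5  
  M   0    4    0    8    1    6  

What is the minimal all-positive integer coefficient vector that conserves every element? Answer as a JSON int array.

Coefficients: [1, 3, 2, 2, 2, 5]

A: 1·5+3·0+2·0+2·4+2·1 = 15 | 5·3 = 15
J: 1·1+3·5+2·0+2·7+2·0 = 30 | 5·6 = 30
T: 1·0+3·0+2·5+2·6+2·4 = 30 | 5·6 = 30
X: 1·6+3·5+2·2+2·0+2·0 = 25 | 5·5 = 25
M: 1·0+3·4+2·0+2·8+2·1 = 30 | 5·6 = 30
gcd(1,3,2,2,2,5) = 1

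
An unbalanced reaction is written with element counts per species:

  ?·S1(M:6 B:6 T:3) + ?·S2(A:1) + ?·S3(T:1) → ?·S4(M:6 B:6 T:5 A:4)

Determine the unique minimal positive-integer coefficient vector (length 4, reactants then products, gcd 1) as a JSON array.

M: 1·6+4·0+2·0 = 6 | 1·6 = 6
B: 1·6+4·0+2·0 = 6 | 1·6 = 6
T: 1·3+4·0+2·1 = 5 | 1·5 = 5
A: 1·0+4·1+2·0 = 4 | 1·4 = 4
gcd(1,4,2,1) = 1

Coefficients: [1, 4, 2, 1]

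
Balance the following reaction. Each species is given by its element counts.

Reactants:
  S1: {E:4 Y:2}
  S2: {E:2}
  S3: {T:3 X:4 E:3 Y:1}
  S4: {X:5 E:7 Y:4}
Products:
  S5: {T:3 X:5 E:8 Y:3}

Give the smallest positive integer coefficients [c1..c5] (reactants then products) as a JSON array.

T: 3·0+3·0+5·3+1·0 = 15 | 5·3 = 15
X: 3·0+3·0+5·4+1·5 = 25 | 5·5 = 25
E: 3·4+3·2+5·3+1·7 = 40 | 5·8 = 40
Y: 3·2+3·0+5·1+1·4 = 15 | 5·3 = 15
gcd(3,3,5,1,5) = 1

Coefficients: [3, 3, 5, 1, 5]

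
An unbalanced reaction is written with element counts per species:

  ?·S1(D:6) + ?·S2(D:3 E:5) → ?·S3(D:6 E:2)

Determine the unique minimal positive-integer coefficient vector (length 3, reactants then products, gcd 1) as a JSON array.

D: 4·6+2·3 = 30 | 5·6 = 30
E: 4·0+2·5 = 10 | 5·2 = 10
gcd(4,2,5) = 1

Coefficients: [4, 2, 5]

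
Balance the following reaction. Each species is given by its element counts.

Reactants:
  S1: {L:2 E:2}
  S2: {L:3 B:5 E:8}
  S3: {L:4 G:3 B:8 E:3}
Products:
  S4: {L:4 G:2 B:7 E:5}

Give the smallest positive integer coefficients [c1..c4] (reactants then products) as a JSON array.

Coefficients: [1, 2, 4, 6]

L: 1·2+2·3+4·4 = 24 | 6·4 = 24
G: 1·0+2·0+4·3 = 12 | 6·2 = 12
B: 1·0+2·5+4·8 = 42 | 6·7 = 42
E: 1·2+2·8+4·3 = 30 | 6·5 = 30
gcd(1,2,4,6) = 1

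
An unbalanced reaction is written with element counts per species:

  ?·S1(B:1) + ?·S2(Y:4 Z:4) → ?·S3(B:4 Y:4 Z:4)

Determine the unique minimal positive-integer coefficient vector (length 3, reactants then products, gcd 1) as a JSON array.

B: 4·1+1·0 = 4 | 1·4 = 4
Y: 4·0+1·4 = 4 | 1·4 = 4
Z: 4·0+1·4 = 4 | 1·4 = 4
gcd(4,1,1) = 1

Coefficients: [4, 1, 1]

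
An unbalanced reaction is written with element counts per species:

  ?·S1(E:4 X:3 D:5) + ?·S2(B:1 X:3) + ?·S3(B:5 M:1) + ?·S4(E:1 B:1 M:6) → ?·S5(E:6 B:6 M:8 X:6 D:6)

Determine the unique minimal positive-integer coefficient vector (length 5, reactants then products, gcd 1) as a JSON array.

E: 6·4+4·0+4·0+6·1 = 30 | 5·6 = 30
B: 6·0+4·1+4·5+6·1 = 30 | 5·6 = 30
M: 6·0+4·0+4·1+6·6 = 40 | 5·8 = 40
X: 6·3+4·3+4·0+6·0 = 30 | 5·6 = 30
D: 6·5+4·0+4·0+6·0 = 30 | 5·6 = 30
gcd(6,4,4,6,5) = 1

Coefficients: [6, 4, 4, 6, 5]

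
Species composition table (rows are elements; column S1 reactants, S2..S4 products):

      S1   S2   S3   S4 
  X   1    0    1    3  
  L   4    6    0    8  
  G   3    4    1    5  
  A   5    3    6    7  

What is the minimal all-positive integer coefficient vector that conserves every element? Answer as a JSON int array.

Coefficients: [5, 2, 2, 1]

X: 5·1 = 5 | 2·0+2·1+1·3 = 5
L: 5·4 = 20 | 2·6+2·0+1·8 = 20
G: 5·3 = 15 | 2·4+2·1+1·5 = 15
A: 5·5 = 25 | 2·3+2·6+1·7 = 25
gcd(5,2,2,1) = 1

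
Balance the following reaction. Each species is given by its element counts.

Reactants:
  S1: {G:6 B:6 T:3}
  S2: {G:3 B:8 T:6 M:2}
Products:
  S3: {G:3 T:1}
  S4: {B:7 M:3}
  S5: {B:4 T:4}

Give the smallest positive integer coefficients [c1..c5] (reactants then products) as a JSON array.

G: 1·6+3·3 = 15 | 5·3+2·0+4·0 = 15
B: 1·6+3·8 = 30 | 5·0+2·7+4·4 = 30
T: 1·3+3·6 = 21 | 5·1+2·0+4·4 = 21
M: 1·0+3·2 = 6 | 5·0+2·3+4·0 = 6
gcd(1,3,5,2,4) = 1

Coefficients: [1, 3, 5, 2, 4]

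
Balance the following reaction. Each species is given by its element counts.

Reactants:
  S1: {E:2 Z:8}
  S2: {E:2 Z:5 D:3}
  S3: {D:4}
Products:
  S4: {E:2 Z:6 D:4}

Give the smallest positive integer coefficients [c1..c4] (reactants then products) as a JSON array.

Coefficients: [2, 4, 3, 6]

E: 2·2+4·2+3·0 = 12 | 6·2 = 12
Z: 2·8+4·5+3·0 = 36 | 6·6 = 36
D: 2·0+4·3+3·4 = 24 | 6·4 = 24
gcd(2,4,3,6) = 1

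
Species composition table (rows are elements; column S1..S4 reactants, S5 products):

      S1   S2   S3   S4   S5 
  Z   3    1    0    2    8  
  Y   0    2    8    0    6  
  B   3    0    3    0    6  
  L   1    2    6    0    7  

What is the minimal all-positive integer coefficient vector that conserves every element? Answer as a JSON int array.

Z: 5·3+5·1+1·0+2·2 = 24 | 3·8 = 24
Y: 5·0+5·2+1·8+2·0 = 18 | 3·6 = 18
B: 5·3+5·0+1·3+2·0 = 18 | 3·6 = 18
L: 5·1+5·2+1·6+2·0 = 21 | 3·7 = 21
gcd(5,5,1,2,3) = 1

Coefficients: [5, 5, 1, 2, 3]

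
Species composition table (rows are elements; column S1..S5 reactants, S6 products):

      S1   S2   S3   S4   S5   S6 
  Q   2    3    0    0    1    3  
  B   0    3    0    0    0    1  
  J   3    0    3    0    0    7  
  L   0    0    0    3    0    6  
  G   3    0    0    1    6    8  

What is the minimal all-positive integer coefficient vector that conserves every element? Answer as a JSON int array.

Q: 2·2+1·3+5·0+6·0+2·1 = 9 | 3·3 = 9
B: 2·0+1·3+5·0+6·0+2·0 = 3 | 3·1 = 3
J: 2·3+1·0+5·3+6·0+2·0 = 21 | 3·7 = 21
L: 2·0+1·0+5·0+6·3+2·0 = 18 | 3·6 = 18
G: 2·3+1·0+5·0+6·1+2·6 = 24 | 3·8 = 24
gcd(2,1,5,6,2,3) = 1

Coefficients: [2, 1, 5, 6, 2, 3]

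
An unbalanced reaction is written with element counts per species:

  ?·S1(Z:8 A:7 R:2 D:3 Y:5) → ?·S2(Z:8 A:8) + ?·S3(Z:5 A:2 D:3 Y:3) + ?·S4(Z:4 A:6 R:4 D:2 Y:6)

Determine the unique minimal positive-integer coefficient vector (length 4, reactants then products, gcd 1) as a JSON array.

Coefficients: [6, 2, 4, 3]

Z: 6·8 = 48 | 2·8+4·5+3·4 = 48
A: 6·7 = 42 | 2·8+4·2+3·6 = 42
R: 6·2 = 12 | 2·0+4·0+3·4 = 12
D: 6·3 = 18 | 2·0+4·3+3·2 = 18
Y: 6·5 = 30 | 2·0+4·3+3·6 = 30
gcd(6,2,4,3) = 1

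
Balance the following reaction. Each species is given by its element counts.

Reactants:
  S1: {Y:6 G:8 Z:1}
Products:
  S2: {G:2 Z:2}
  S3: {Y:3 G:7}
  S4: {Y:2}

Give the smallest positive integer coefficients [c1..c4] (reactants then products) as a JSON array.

Coefficients: [2, 1, 2, 3]

Y: 2·6 = 12 | 1·0+2·3+3·2 = 12
G: 2·8 = 16 | 1·2+2·7+3·0 = 16
Z: 2·1 = 2 | 1·2+2·0+3·0 = 2
gcd(2,1,2,3) = 1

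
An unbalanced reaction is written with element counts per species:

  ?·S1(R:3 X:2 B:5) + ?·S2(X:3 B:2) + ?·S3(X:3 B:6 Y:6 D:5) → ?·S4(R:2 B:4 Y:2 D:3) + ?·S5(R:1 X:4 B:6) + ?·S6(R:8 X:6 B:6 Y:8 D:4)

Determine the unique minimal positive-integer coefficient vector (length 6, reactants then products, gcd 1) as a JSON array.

R: 6·3+4·0+2·0 = 18 | 2·2+6·1+1·8 = 18
X: 6·2+4·3+2·3 = 30 | 2·0+6·4+1·6 = 30
B: 6·5+4·2+2·6 = 50 | 2·4+6·6+1·6 = 50
Y: 6·0+4·0+2·6 = 12 | 2·2+6·0+1·8 = 12
D: 6·0+4·0+2·5 = 10 | 2·3+6·0+1·4 = 10
gcd(6,4,2,2,6,1) = 1

Coefficients: [6, 4, 2, 2, 6, 1]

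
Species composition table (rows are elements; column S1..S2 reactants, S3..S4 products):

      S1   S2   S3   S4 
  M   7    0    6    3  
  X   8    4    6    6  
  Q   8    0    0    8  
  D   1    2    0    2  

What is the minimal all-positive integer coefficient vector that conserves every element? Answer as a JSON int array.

Coefficients: [6, 3, 4, 6]

M: 6·7+3·0 = 42 | 4·6+6·3 = 42
X: 6·8+3·4 = 60 | 4·6+6·6 = 60
Q: 6·8+3·0 = 48 | 4·0+6·8 = 48
D: 6·1+3·2 = 12 | 4·0+6·2 = 12
gcd(6,3,4,6) = 1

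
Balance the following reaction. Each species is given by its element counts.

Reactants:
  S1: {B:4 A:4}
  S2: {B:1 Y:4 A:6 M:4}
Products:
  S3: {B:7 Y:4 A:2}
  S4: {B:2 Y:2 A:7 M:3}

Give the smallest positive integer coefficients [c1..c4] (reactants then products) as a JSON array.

B: 3·4+3·1 = 15 | 1·7+4·2 = 15
Y: 3·0+3·4 = 12 | 1·4+4·2 = 12
A: 3·4+3·6 = 30 | 1·2+4·7 = 30
M: 3·0+3·4 = 12 | 1·0+4·3 = 12
gcd(3,3,1,4) = 1

Coefficients: [3, 3, 1, 4]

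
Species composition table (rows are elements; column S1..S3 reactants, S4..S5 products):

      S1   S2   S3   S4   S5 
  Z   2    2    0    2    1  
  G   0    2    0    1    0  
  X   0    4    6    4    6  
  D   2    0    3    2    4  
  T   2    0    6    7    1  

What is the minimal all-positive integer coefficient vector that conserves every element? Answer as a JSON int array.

Z: 5·2+3·2+6·0 = 16 | 6·2+4·1 = 16
G: 5·0+3·2+6·0 = 6 | 6·1+4·0 = 6
X: 5·0+3·4+6·6 = 48 | 6·4+4·6 = 48
D: 5·2+3·0+6·3 = 28 | 6·2+4·4 = 28
T: 5·2+3·0+6·6 = 46 | 6·7+4·1 = 46
gcd(5,3,6,6,4) = 1

Coefficients: [5, 3, 6, 6, 4]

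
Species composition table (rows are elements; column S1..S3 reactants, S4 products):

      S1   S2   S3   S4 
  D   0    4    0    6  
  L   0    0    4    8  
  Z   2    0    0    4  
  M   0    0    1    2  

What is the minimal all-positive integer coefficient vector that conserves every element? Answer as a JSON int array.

Coefficients: [4, 3, 4, 2]

D: 4·0+3·4+4·0 = 12 | 2·6 = 12
L: 4·0+3·0+4·4 = 16 | 2·8 = 16
Z: 4·2+3·0+4·0 = 8 | 2·4 = 8
M: 4·0+3·0+4·1 = 4 | 2·2 = 4
gcd(4,3,4,2) = 1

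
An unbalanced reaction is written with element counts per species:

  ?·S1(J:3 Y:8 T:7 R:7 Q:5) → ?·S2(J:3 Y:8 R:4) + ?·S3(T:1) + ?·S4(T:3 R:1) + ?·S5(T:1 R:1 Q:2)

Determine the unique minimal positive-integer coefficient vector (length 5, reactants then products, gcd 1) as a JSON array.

J: 2·3 = 6 | 2·3+6·0+1·0+5·0 = 6
Y: 2·8 = 16 | 2·8+6·0+1·0+5·0 = 16
T: 2·7 = 14 | 2·0+6·1+1·3+5·1 = 14
R: 2·7 = 14 | 2·4+6·0+1·1+5·1 = 14
Q: 2·5 = 10 | 2·0+6·0+1·0+5·2 = 10
gcd(2,2,6,1,5) = 1

Coefficients: [2, 2, 6, 1, 5]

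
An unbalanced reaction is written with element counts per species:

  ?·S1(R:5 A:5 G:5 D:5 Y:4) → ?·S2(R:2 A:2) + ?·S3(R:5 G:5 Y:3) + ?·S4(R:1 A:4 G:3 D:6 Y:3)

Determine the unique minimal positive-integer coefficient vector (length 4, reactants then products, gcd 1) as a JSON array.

Coefficients: [6, 5, 3, 5]

R: 6·5 = 30 | 5·2+3·5+5·1 = 30
A: 6·5 = 30 | 5·2+3·0+5·4 = 30
G: 6·5 = 30 | 5·0+3·5+5·3 = 30
D: 6·5 = 30 | 5·0+3·0+5·6 = 30
Y: 6·4 = 24 | 5·0+3·3+5·3 = 24
gcd(6,5,3,5) = 1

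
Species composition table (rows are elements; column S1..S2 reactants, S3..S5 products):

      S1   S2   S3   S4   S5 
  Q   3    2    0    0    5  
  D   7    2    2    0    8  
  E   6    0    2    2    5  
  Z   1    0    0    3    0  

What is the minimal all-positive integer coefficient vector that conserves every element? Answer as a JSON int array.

Coefficients: [6, 1, 6, 2, 4]

Q: 6·3+1·2 = 20 | 6·0+2·0+4·5 = 20
D: 6·7+1·2 = 44 | 6·2+2·0+4·8 = 44
E: 6·6+1·0 = 36 | 6·2+2·2+4·5 = 36
Z: 6·1+1·0 = 6 | 6·0+2·3+4·0 = 6
gcd(6,1,6,2,4) = 1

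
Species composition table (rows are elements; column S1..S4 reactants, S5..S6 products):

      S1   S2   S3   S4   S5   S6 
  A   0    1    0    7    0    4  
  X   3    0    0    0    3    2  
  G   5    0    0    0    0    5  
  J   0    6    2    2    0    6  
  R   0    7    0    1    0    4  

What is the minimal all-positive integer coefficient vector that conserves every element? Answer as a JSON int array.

A: 6·0+3·1+6·0+3·7 = 24 | 2·0+6·4 = 24
X: 6·3+3·0+6·0+3·0 = 18 | 2·3+6·2 = 18
G: 6·5+3·0+6·0+3·0 = 30 | 2·0+6·5 = 30
J: 6·0+3·6+6·2+3·2 = 36 | 2·0+6·6 = 36
R: 6·0+3·7+6·0+3·1 = 24 | 2·0+6·4 = 24
gcd(6,3,6,3,2,6) = 1

Coefficients: [6, 3, 6, 3, 2, 6]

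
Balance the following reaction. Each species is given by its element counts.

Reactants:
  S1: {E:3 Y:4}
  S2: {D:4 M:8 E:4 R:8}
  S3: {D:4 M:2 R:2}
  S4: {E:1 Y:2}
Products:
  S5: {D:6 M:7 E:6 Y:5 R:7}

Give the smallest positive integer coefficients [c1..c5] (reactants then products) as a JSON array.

Coefficients: [5, 4, 5, 5, 6]

D: 5·0+4·4+5·4+5·0 = 36 | 6·6 = 36
M: 5·0+4·8+5·2+5·0 = 42 | 6·7 = 42
E: 5·3+4·4+5·0+5·1 = 36 | 6·6 = 36
Y: 5·4+4·0+5·0+5·2 = 30 | 6·5 = 30
R: 5·0+4·8+5·2+5·0 = 42 | 6·7 = 42
gcd(5,4,5,5,6) = 1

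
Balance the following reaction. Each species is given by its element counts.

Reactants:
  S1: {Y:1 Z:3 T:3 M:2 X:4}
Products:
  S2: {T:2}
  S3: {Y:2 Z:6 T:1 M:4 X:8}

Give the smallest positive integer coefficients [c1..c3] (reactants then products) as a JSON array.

Y: 4·1 = 4 | 5·0+2·2 = 4
Z: 4·3 = 12 | 5·0+2·6 = 12
T: 4·3 = 12 | 5·2+2·1 = 12
M: 4·2 = 8 | 5·0+2·4 = 8
X: 4·4 = 16 | 5·0+2·8 = 16
gcd(4,5,2) = 1

Coefficients: [4, 5, 2]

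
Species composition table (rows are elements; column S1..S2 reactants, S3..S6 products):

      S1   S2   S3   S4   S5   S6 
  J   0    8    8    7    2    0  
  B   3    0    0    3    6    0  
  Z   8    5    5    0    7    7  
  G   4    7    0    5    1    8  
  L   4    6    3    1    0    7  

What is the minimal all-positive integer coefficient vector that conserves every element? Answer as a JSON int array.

J: 4·0+5·8 = 40 | 3·8+2·7+1·2+5·0 = 40
B: 4·3+5·0 = 12 | 3·0+2·3+1·6+5·0 = 12
Z: 4·8+5·5 = 57 | 3·5+2·0+1·7+5·7 = 57
G: 4·4+5·7 = 51 | 3·0+2·5+1·1+5·8 = 51
L: 4·4+5·6 = 46 | 3·3+2·1+1·0+5·7 = 46
gcd(4,5,3,2,1,5) = 1

Coefficients: [4, 5, 3, 2, 1, 5]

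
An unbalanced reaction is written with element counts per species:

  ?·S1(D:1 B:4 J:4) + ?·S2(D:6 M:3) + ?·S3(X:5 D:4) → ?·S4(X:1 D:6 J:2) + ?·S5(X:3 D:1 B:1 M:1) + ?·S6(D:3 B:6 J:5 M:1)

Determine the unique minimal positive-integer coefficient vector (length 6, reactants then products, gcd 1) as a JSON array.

X: 4·0+2·0+3·5 = 15 | 3·1+4·3+2·0 = 15
D: 4·1+2·6+3·4 = 28 | 3·6+4·1+2·3 = 28
B: 4·4+2·0+3·0 = 16 | 3·0+4·1+2·6 = 16
J: 4·4+2·0+3·0 = 16 | 3·2+4·0+2·5 = 16
M: 4·0+2·3+3·0 = 6 | 3·0+4·1+2·1 = 6
gcd(4,2,3,3,4,2) = 1

Coefficients: [4, 2, 3, 3, 4, 2]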